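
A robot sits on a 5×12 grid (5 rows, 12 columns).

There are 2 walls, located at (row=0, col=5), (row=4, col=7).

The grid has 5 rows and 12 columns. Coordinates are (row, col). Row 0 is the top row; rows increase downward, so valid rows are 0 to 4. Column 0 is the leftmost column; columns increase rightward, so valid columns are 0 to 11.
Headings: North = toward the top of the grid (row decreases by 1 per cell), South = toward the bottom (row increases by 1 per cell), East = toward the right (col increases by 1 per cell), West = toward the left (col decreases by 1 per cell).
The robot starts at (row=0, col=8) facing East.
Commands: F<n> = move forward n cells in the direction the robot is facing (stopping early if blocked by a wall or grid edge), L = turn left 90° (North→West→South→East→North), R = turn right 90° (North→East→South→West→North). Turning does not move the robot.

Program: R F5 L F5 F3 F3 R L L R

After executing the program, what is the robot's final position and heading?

Answer: Final position: (row=4, col=11), facing East

Derivation:
Start: (row=0, col=8), facing East
  R: turn right, now facing South
  F5: move forward 4/5 (blocked), now at (row=4, col=8)
  L: turn left, now facing East
  F5: move forward 3/5 (blocked), now at (row=4, col=11)
  F3: move forward 0/3 (blocked), now at (row=4, col=11)
  F3: move forward 0/3 (blocked), now at (row=4, col=11)
  R: turn right, now facing South
  L: turn left, now facing East
  L: turn left, now facing North
  R: turn right, now facing East
Final: (row=4, col=11), facing East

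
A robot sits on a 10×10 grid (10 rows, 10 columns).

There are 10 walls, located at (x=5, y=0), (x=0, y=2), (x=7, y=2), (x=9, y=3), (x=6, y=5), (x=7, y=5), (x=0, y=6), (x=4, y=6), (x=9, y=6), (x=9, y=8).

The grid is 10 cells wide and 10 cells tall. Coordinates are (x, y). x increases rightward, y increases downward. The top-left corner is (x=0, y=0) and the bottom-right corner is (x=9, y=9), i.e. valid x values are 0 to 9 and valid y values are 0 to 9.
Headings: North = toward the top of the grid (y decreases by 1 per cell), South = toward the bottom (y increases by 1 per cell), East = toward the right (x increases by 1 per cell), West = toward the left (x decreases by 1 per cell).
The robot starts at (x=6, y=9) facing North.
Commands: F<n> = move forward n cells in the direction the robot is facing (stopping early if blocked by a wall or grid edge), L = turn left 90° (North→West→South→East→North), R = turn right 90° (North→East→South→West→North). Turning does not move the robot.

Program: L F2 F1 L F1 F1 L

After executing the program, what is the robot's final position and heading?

Answer: Final position: (x=3, y=9), facing East

Derivation:
Start: (x=6, y=9), facing North
  L: turn left, now facing West
  F2: move forward 2, now at (x=4, y=9)
  F1: move forward 1, now at (x=3, y=9)
  L: turn left, now facing South
  F1: move forward 0/1 (blocked), now at (x=3, y=9)
  F1: move forward 0/1 (blocked), now at (x=3, y=9)
  L: turn left, now facing East
Final: (x=3, y=9), facing East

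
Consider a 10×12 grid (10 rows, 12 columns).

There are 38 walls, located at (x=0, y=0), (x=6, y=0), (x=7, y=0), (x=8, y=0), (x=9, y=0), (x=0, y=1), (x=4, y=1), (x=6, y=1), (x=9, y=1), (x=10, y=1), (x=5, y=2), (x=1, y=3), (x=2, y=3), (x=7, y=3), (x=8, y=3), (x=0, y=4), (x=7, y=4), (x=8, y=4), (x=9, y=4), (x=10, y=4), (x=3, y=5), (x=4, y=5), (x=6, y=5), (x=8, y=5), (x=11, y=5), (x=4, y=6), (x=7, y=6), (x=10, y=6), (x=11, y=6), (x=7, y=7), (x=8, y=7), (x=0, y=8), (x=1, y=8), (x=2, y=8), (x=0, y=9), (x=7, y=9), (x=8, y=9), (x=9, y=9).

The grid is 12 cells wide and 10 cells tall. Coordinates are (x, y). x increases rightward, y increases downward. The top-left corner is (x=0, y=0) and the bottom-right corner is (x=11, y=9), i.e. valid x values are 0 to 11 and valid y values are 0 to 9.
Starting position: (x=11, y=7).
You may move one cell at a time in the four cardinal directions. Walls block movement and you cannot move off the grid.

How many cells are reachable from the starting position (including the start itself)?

Answer: Reachable cells: 81

Derivation:
BFS flood-fill from (x=11, y=7):
  Distance 0: (x=11, y=7)
  Distance 1: (x=10, y=7), (x=11, y=8)
  Distance 2: (x=9, y=7), (x=10, y=8), (x=11, y=9)
  Distance 3: (x=9, y=6), (x=9, y=8), (x=10, y=9)
  Distance 4: (x=9, y=5), (x=8, y=6), (x=8, y=8)
  Distance 5: (x=10, y=5), (x=7, y=8)
  Distance 6: (x=6, y=8)
  Distance 7: (x=6, y=7), (x=5, y=8), (x=6, y=9)
  Distance 8: (x=6, y=6), (x=5, y=7), (x=4, y=8), (x=5, y=9)
  Distance 9: (x=5, y=6), (x=4, y=7), (x=3, y=8), (x=4, y=9)
  Distance 10: (x=5, y=5), (x=3, y=7), (x=3, y=9)
  Distance 11: (x=5, y=4), (x=3, y=6), (x=2, y=7), (x=2, y=9)
  Distance 12: (x=5, y=3), (x=4, y=4), (x=6, y=4), (x=2, y=6), (x=1, y=7), (x=1, y=9)
  Distance 13: (x=4, y=3), (x=6, y=3), (x=3, y=4), (x=2, y=5), (x=1, y=6), (x=0, y=7)
  Distance 14: (x=4, y=2), (x=6, y=2), (x=3, y=3), (x=2, y=4), (x=1, y=5), (x=0, y=6)
  Distance 15: (x=3, y=2), (x=7, y=2), (x=1, y=4), (x=0, y=5)
  Distance 16: (x=3, y=1), (x=7, y=1), (x=2, y=2), (x=8, y=2)
  Distance 17: (x=3, y=0), (x=2, y=1), (x=8, y=1), (x=1, y=2), (x=9, y=2)
  Distance 18: (x=2, y=0), (x=4, y=0), (x=1, y=1), (x=0, y=2), (x=10, y=2), (x=9, y=3)
  Distance 19: (x=1, y=0), (x=5, y=0), (x=11, y=2), (x=0, y=3), (x=10, y=3)
  Distance 20: (x=5, y=1), (x=11, y=1), (x=11, y=3)
  Distance 21: (x=11, y=0), (x=11, y=4)
  Distance 22: (x=10, y=0)
Total reachable: 81 (grid has 82 open cells total)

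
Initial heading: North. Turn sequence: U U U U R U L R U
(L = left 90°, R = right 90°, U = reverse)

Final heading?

Start: North
  U (U-turn (180°)) -> South
  U (U-turn (180°)) -> North
  U (U-turn (180°)) -> South
  U (U-turn (180°)) -> North
  R (right (90° clockwise)) -> East
  U (U-turn (180°)) -> West
  L (left (90° counter-clockwise)) -> South
  R (right (90° clockwise)) -> West
  U (U-turn (180°)) -> East
Final: East

Answer: Final heading: East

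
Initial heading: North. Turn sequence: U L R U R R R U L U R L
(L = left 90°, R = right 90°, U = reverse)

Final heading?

Start: North
  U (U-turn (180°)) -> South
  L (left (90° counter-clockwise)) -> East
  R (right (90° clockwise)) -> South
  U (U-turn (180°)) -> North
  R (right (90° clockwise)) -> East
  R (right (90° clockwise)) -> South
  R (right (90° clockwise)) -> West
  U (U-turn (180°)) -> East
  L (left (90° counter-clockwise)) -> North
  U (U-turn (180°)) -> South
  R (right (90° clockwise)) -> West
  L (left (90° counter-clockwise)) -> South
Final: South

Answer: Final heading: South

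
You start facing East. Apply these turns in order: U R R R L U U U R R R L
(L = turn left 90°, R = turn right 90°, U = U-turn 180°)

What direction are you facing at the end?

Answer: Final heading: East

Derivation:
Start: East
  U (U-turn (180°)) -> West
  R (right (90° clockwise)) -> North
  R (right (90° clockwise)) -> East
  R (right (90° clockwise)) -> South
  L (left (90° counter-clockwise)) -> East
  U (U-turn (180°)) -> West
  U (U-turn (180°)) -> East
  U (U-turn (180°)) -> West
  R (right (90° clockwise)) -> North
  R (right (90° clockwise)) -> East
  R (right (90° clockwise)) -> South
  L (left (90° counter-clockwise)) -> East
Final: East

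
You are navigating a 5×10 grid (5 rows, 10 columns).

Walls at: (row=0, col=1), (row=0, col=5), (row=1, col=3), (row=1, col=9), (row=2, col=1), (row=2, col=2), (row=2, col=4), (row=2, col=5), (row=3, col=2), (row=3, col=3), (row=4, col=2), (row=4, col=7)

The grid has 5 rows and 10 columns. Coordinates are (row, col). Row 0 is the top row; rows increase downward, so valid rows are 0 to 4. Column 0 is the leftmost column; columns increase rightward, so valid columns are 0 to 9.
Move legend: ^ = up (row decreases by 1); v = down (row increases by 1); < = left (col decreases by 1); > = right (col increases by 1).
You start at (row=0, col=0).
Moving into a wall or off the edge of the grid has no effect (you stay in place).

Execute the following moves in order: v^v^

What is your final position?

Start: (row=0, col=0)
  v (down): (row=0, col=0) -> (row=1, col=0)
  ^ (up): (row=1, col=0) -> (row=0, col=0)
  v (down): (row=0, col=0) -> (row=1, col=0)
  ^ (up): (row=1, col=0) -> (row=0, col=0)
Final: (row=0, col=0)

Answer: Final position: (row=0, col=0)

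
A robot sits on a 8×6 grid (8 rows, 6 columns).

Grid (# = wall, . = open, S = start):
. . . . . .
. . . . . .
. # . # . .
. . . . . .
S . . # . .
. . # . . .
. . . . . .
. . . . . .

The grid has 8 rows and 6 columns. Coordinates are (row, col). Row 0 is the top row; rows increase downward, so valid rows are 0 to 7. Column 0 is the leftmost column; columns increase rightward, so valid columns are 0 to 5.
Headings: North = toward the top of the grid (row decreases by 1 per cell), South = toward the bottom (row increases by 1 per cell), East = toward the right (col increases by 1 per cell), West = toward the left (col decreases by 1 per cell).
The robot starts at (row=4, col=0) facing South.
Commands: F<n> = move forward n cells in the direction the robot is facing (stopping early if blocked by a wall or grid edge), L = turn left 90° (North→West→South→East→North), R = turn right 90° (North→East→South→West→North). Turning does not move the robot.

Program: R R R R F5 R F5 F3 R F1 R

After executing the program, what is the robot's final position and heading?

Start: (row=4, col=0), facing South
  R: turn right, now facing West
  R: turn right, now facing North
  R: turn right, now facing East
  R: turn right, now facing South
  F5: move forward 3/5 (blocked), now at (row=7, col=0)
  R: turn right, now facing West
  F5: move forward 0/5 (blocked), now at (row=7, col=0)
  F3: move forward 0/3 (blocked), now at (row=7, col=0)
  R: turn right, now facing North
  F1: move forward 1, now at (row=6, col=0)
  R: turn right, now facing East
Final: (row=6, col=0), facing East

Answer: Final position: (row=6, col=0), facing East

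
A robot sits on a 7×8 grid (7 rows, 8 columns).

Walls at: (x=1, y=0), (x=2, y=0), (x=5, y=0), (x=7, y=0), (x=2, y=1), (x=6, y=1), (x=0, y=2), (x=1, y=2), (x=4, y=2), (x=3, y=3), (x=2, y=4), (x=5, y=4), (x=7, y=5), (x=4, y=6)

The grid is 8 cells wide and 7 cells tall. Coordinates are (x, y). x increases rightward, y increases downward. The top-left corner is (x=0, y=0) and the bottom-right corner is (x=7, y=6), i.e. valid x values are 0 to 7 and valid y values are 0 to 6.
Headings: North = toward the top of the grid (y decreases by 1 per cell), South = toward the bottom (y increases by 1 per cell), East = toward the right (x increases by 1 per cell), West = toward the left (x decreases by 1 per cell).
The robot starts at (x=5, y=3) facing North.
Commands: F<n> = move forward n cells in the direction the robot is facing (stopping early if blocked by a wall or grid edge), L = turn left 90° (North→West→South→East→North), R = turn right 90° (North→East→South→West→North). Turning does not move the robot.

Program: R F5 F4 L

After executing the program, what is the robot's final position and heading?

Start: (x=5, y=3), facing North
  R: turn right, now facing East
  F5: move forward 2/5 (blocked), now at (x=7, y=3)
  F4: move forward 0/4 (blocked), now at (x=7, y=3)
  L: turn left, now facing North
Final: (x=7, y=3), facing North

Answer: Final position: (x=7, y=3), facing North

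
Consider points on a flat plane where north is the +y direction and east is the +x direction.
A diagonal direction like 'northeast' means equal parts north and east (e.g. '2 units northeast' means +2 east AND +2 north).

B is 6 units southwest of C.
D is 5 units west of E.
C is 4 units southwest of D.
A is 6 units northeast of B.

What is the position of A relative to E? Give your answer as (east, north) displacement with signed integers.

Answer: A is at (east=-9, north=-4) relative to E.

Derivation:
Place E at the origin (east=0, north=0).
  D is 5 units west of E: delta (east=-5, north=+0); D at (east=-5, north=0).
  C is 4 units southwest of D: delta (east=-4, north=-4); C at (east=-9, north=-4).
  B is 6 units southwest of C: delta (east=-6, north=-6); B at (east=-15, north=-10).
  A is 6 units northeast of B: delta (east=+6, north=+6); A at (east=-9, north=-4).
Therefore A relative to E: (east=-9, north=-4).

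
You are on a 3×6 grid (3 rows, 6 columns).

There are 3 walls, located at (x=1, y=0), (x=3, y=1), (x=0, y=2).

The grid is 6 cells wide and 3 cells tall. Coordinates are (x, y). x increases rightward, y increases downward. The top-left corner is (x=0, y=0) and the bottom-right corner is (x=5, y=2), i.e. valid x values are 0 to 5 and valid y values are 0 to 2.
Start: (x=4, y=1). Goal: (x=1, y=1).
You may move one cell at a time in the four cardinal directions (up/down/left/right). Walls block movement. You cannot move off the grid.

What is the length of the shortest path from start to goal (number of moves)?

Answer: Shortest path length: 5

Derivation:
BFS from (x=4, y=1) until reaching (x=1, y=1):
  Distance 0: (x=4, y=1)
  Distance 1: (x=4, y=0), (x=5, y=1), (x=4, y=2)
  Distance 2: (x=3, y=0), (x=5, y=0), (x=3, y=2), (x=5, y=2)
  Distance 3: (x=2, y=0), (x=2, y=2)
  Distance 4: (x=2, y=1), (x=1, y=2)
  Distance 5: (x=1, y=1)  <- goal reached here
One shortest path (5 moves): (x=4, y=1) -> (x=4, y=2) -> (x=3, y=2) -> (x=2, y=2) -> (x=1, y=2) -> (x=1, y=1)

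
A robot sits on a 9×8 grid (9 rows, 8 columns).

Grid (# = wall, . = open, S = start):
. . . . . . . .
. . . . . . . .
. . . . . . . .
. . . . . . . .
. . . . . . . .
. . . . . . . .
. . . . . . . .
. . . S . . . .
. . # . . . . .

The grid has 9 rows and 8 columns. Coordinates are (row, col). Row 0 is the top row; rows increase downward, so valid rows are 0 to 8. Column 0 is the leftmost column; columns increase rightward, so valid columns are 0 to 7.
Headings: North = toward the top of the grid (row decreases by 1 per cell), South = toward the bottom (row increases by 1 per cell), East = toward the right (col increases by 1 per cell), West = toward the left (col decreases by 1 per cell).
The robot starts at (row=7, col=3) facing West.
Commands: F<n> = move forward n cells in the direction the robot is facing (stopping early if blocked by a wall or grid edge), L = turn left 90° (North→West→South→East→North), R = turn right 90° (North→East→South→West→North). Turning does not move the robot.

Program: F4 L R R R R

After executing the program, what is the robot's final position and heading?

Answer: Final position: (row=7, col=0), facing South

Derivation:
Start: (row=7, col=3), facing West
  F4: move forward 3/4 (blocked), now at (row=7, col=0)
  L: turn left, now facing South
  R: turn right, now facing West
  R: turn right, now facing North
  R: turn right, now facing East
  R: turn right, now facing South
Final: (row=7, col=0), facing South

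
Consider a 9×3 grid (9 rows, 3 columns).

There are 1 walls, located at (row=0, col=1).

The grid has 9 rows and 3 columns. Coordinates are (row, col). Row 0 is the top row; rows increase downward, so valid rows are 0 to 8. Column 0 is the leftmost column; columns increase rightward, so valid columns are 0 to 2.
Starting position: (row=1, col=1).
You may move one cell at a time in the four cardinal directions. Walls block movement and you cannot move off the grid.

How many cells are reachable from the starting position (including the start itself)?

Answer: Reachable cells: 26

Derivation:
BFS flood-fill from (row=1, col=1):
  Distance 0: (row=1, col=1)
  Distance 1: (row=1, col=0), (row=1, col=2), (row=2, col=1)
  Distance 2: (row=0, col=0), (row=0, col=2), (row=2, col=0), (row=2, col=2), (row=3, col=1)
  Distance 3: (row=3, col=0), (row=3, col=2), (row=4, col=1)
  Distance 4: (row=4, col=0), (row=4, col=2), (row=5, col=1)
  Distance 5: (row=5, col=0), (row=5, col=2), (row=6, col=1)
  Distance 6: (row=6, col=0), (row=6, col=2), (row=7, col=1)
  Distance 7: (row=7, col=0), (row=7, col=2), (row=8, col=1)
  Distance 8: (row=8, col=0), (row=8, col=2)
Total reachable: 26 (grid has 26 open cells total)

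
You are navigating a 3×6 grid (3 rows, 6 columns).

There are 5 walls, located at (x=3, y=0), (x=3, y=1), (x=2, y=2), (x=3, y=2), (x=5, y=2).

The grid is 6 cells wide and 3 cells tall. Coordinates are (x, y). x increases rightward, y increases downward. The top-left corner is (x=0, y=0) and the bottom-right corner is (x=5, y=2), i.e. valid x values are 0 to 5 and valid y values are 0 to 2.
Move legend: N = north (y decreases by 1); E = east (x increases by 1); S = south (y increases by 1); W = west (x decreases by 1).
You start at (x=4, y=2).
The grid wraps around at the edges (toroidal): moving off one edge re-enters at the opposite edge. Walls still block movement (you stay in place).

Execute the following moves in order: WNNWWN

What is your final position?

Start: (x=4, y=2)
  W (west): blocked, stay at (x=4, y=2)
  N (north): (x=4, y=2) -> (x=4, y=1)
  N (north): (x=4, y=1) -> (x=4, y=0)
  W (west): blocked, stay at (x=4, y=0)
  W (west): blocked, stay at (x=4, y=0)
  N (north): (x=4, y=0) -> (x=4, y=2)
Final: (x=4, y=2)

Answer: Final position: (x=4, y=2)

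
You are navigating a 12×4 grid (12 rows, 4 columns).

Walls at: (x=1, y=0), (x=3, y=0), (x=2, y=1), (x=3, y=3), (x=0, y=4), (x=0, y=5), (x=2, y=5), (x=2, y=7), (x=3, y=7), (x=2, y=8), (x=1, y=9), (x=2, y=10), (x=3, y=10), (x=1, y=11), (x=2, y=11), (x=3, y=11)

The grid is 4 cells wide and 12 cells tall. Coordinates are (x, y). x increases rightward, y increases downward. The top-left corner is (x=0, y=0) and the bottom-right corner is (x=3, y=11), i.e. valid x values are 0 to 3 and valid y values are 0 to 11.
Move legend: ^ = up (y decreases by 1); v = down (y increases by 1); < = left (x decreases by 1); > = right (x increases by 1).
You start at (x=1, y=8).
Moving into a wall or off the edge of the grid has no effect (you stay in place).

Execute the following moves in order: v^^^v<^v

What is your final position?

Start: (x=1, y=8)
  v (down): blocked, stay at (x=1, y=8)
  ^ (up): (x=1, y=8) -> (x=1, y=7)
  ^ (up): (x=1, y=7) -> (x=1, y=6)
  ^ (up): (x=1, y=6) -> (x=1, y=5)
  v (down): (x=1, y=5) -> (x=1, y=6)
  < (left): (x=1, y=6) -> (x=0, y=6)
  ^ (up): blocked, stay at (x=0, y=6)
  v (down): (x=0, y=6) -> (x=0, y=7)
Final: (x=0, y=7)

Answer: Final position: (x=0, y=7)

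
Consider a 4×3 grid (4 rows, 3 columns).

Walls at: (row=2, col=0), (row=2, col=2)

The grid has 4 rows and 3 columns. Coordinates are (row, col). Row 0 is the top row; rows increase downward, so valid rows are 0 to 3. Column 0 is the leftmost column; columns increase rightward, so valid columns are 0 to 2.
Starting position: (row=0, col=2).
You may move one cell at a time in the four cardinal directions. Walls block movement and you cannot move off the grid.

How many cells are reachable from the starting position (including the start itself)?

Answer: Reachable cells: 10

Derivation:
BFS flood-fill from (row=0, col=2):
  Distance 0: (row=0, col=2)
  Distance 1: (row=0, col=1), (row=1, col=2)
  Distance 2: (row=0, col=0), (row=1, col=1)
  Distance 3: (row=1, col=0), (row=2, col=1)
  Distance 4: (row=3, col=1)
  Distance 5: (row=3, col=0), (row=3, col=2)
Total reachable: 10 (grid has 10 open cells total)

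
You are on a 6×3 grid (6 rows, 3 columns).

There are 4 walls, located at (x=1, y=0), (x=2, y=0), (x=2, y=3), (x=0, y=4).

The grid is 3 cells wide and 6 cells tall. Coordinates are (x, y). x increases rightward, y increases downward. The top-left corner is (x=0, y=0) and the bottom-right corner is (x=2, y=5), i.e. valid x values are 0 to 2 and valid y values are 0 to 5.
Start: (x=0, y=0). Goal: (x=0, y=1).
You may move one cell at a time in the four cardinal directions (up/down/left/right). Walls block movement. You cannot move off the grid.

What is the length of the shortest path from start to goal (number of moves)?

BFS from (x=0, y=0) until reaching (x=0, y=1):
  Distance 0: (x=0, y=0)
  Distance 1: (x=0, y=1)  <- goal reached here
One shortest path (1 moves): (x=0, y=0) -> (x=0, y=1)

Answer: Shortest path length: 1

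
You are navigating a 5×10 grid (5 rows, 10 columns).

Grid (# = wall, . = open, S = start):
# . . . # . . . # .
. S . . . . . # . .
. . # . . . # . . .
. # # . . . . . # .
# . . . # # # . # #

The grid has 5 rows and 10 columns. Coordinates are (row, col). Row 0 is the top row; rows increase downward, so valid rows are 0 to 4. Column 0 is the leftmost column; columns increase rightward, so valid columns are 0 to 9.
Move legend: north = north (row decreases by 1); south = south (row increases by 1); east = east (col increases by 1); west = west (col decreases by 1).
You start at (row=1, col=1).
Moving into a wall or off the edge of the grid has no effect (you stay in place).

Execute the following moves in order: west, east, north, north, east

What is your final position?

Answer: Final position: (row=0, col=2)

Derivation:
Start: (row=1, col=1)
  west (west): (row=1, col=1) -> (row=1, col=0)
  east (east): (row=1, col=0) -> (row=1, col=1)
  north (north): (row=1, col=1) -> (row=0, col=1)
  north (north): blocked, stay at (row=0, col=1)
  east (east): (row=0, col=1) -> (row=0, col=2)
Final: (row=0, col=2)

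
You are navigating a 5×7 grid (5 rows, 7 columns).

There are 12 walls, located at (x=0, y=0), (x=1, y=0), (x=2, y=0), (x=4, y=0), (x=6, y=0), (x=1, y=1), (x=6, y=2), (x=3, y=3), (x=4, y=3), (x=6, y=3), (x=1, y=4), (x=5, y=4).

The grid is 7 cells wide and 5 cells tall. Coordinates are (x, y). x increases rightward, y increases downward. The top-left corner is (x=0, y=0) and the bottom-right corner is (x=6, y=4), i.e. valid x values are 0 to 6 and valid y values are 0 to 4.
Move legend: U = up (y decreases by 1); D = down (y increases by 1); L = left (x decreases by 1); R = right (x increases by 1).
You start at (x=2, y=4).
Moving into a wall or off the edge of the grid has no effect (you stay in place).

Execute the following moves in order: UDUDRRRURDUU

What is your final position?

Start: (x=2, y=4)
  U (up): (x=2, y=4) -> (x=2, y=3)
  D (down): (x=2, y=3) -> (x=2, y=4)
  U (up): (x=2, y=4) -> (x=2, y=3)
  D (down): (x=2, y=3) -> (x=2, y=4)
  R (right): (x=2, y=4) -> (x=3, y=4)
  R (right): (x=3, y=4) -> (x=4, y=4)
  R (right): blocked, stay at (x=4, y=4)
  U (up): blocked, stay at (x=4, y=4)
  R (right): blocked, stay at (x=4, y=4)
  D (down): blocked, stay at (x=4, y=4)
  U (up): blocked, stay at (x=4, y=4)
  U (up): blocked, stay at (x=4, y=4)
Final: (x=4, y=4)

Answer: Final position: (x=4, y=4)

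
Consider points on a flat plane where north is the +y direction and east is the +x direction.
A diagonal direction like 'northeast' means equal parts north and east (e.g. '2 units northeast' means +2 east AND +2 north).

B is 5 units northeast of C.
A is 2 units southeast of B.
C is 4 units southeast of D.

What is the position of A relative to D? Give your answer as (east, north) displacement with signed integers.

Place D at the origin (east=0, north=0).
  C is 4 units southeast of D: delta (east=+4, north=-4); C at (east=4, north=-4).
  B is 5 units northeast of C: delta (east=+5, north=+5); B at (east=9, north=1).
  A is 2 units southeast of B: delta (east=+2, north=-2); A at (east=11, north=-1).
Therefore A relative to D: (east=11, north=-1).

Answer: A is at (east=11, north=-1) relative to D.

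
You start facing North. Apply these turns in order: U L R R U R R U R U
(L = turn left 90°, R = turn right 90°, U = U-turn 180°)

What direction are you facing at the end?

Answer: Final heading: North

Derivation:
Start: North
  U (U-turn (180°)) -> South
  L (left (90° counter-clockwise)) -> East
  R (right (90° clockwise)) -> South
  R (right (90° clockwise)) -> West
  U (U-turn (180°)) -> East
  R (right (90° clockwise)) -> South
  R (right (90° clockwise)) -> West
  U (U-turn (180°)) -> East
  R (right (90° clockwise)) -> South
  U (U-turn (180°)) -> North
Final: North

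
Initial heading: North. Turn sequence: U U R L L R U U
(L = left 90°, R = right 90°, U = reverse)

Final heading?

Answer: Final heading: North

Derivation:
Start: North
  U (U-turn (180°)) -> South
  U (U-turn (180°)) -> North
  R (right (90° clockwise)) -> East
  L (left (90° counter-clockwise)) -> North
  L (left (90° counter-clockwise)) -> West
  R (right (90° clockwise)) -> North
  U (U-turn (180°)) -> South
  U (U-turn (180°)) -> North
Final: North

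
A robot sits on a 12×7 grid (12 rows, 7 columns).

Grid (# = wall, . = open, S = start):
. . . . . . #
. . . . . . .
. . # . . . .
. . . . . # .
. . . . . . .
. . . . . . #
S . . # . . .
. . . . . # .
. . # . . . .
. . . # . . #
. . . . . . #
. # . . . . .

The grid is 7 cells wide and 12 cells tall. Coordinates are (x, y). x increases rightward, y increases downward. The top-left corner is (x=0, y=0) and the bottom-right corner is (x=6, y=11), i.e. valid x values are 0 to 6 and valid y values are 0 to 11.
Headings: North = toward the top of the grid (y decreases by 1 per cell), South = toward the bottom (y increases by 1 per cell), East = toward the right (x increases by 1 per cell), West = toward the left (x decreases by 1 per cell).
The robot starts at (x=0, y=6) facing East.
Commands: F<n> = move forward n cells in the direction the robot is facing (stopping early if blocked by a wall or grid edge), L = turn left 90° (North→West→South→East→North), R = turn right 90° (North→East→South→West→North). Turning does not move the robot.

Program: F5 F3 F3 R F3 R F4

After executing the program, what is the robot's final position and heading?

Answer: Final position: (x=0, y=7), facing West

Derivation:
Start: (x=0, y=6), facing East
  F5: move forward 2/5 (blocked), now at (x=2, y=6)
  F3: move forward 0/3 (blocked), now at (x=2, y=6)
  F3: move forward 0/3 (blocked), now at (x=2, y=6)
  R: turn right, now facing South
  F3: move forward 1/3 (blocked), now at (x=2, y=7)
  R: turn right, now facing West
  F4: move forward 2/4 (blocked), now at (x=0, y=7)
Final: (x=0, y=7), facing West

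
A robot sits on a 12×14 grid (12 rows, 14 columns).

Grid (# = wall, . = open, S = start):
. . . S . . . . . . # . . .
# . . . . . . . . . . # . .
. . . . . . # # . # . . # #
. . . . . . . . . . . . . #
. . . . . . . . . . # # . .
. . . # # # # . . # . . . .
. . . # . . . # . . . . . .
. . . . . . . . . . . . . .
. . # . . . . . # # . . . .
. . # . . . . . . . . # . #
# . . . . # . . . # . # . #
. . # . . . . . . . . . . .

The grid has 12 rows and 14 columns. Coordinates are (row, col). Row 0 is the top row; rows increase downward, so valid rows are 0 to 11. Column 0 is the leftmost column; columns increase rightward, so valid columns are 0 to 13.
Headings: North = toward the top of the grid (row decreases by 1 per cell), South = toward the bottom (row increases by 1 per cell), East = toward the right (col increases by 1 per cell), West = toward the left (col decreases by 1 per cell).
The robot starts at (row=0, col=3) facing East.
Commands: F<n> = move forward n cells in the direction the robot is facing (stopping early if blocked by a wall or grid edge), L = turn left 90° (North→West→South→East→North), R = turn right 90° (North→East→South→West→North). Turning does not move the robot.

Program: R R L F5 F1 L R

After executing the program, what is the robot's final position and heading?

Answer: Final position: (row=4, col=3), facing South

Derivation:
Start: (row=0, col=3), facing East
  R: turn right, now facing South
  R: turn right, now facing West
  L: turn left, now facing South
  F5: move forward 4/5 (blocked), now at (row=4, col=3)
  F1: move forward 0/1 (blocked), now at (row=4, col=3)
  L: turn left, now facing East
  R: turn right, now facing South
Final: (row=4, col=3), facing South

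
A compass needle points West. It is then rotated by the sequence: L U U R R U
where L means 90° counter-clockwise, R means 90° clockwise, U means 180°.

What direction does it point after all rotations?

Answer: Final heading: South

Derivation:
Start: West
  L (left (90° counter-clockwise)) -> South
  U (U-turn (180°)) -> North
  U (U-turn (180°)) -> South
  R (right (90° clockwise)) -> West
  R (right (90° clockwise)) -> North
  U (U-turn (180°)) -> South
Final: South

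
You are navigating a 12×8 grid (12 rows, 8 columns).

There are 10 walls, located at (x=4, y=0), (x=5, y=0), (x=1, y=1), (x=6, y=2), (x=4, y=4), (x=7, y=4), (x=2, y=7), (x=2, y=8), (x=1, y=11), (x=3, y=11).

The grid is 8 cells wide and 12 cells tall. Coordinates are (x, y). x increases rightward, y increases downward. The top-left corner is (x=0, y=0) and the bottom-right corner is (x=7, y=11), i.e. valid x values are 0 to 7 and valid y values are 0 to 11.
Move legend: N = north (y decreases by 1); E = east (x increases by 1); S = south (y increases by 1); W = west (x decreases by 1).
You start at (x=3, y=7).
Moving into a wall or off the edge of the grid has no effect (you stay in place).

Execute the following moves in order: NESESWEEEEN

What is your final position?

Start: (x=3, y=7)
  N (north): (x=3, y=7) -> (x=3, y=6)
  E (east): (x=3, y=6) -> (x=4, y=6)
  S (south): (x=4, y=6) -> (x=4, y=7)
  E (east): (x=4, y=7) -> (x=5, y=7)
  S (south): (x=5, y=7) -> (x=5, y=8)
  W (west): (x=5, y=8) -> (x=4, y=8)
  E (east): (x=4, y=8) -> (x=5, y=8)
  E (east): (x=5, y=8) -> (x=6, y=8)
  E (east): (x=6, y=8) -> (x=7, y=8)
  E (east): blocked, stay at (x=7, y=8)
  N (north): (x=7, y=8) -> (x=7, y=7)
Final: (x=7, y=7)

Answer: Final position: (x=7, y=7)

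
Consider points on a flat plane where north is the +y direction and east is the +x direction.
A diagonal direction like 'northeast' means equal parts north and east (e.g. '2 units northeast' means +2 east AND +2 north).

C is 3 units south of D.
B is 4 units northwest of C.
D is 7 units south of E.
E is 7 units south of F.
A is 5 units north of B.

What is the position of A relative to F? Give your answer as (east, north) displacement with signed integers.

Answer: A is at (east=-4, north=-8) relative to F.

Derivation:
Place F at the origin (east=0, north=0).
  E is 7 units south of F: delta (east=+0, north=-7); E at (east=0, north=-7).
  D is 7 units south of E: delta (east=+0, north=-7); D at (east=0, north=-14).
  C is 3 units south of D: delta (east=+0, north=-3); C at (east=0, north=-17).
  B is 4 units northwest of C: delta (east=-4, north=+4); B at (east=-4, north=-13).
  A is 5 units north of B: delta (east=+0, north=+5); A at (east=-4, north=-8).
Therefore A relative to F: (east=-4, north=-8).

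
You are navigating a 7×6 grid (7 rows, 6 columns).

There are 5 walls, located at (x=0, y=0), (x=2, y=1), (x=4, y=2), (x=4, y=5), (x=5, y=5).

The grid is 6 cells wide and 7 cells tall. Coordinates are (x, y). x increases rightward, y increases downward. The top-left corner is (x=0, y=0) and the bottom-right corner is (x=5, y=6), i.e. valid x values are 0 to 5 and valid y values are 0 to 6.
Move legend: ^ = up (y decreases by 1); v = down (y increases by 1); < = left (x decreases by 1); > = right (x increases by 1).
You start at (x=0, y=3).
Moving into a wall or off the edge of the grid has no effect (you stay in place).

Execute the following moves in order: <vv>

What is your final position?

Start: (x=0, y=3)
  < (left): blocked, stay at (x=0, y=3)
  v (down): (x=0, y=3) -> (x=0, y=4)
  v (down): (x=0, y=4) -> (x=0, y=5)
  > (right): (x=0, y=5) -> (x=1, y=5)
Final: (x=1, y=5)

Answer: Final position: (x=1, y=5)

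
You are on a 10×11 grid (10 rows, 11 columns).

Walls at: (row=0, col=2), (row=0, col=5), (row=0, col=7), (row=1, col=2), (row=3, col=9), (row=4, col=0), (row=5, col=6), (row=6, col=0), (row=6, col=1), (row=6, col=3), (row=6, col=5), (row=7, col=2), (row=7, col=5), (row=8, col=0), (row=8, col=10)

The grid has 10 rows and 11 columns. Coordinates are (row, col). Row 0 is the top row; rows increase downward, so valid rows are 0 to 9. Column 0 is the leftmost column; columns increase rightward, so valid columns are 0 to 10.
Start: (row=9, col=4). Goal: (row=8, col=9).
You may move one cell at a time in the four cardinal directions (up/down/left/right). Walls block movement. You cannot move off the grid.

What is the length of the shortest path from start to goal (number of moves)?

BFS from (row=9, col=4) until reaching (row=8, col=9):
  Distance 0: (row=9, col=4)
  Distance 1: (row=8, col=4), (row=9, col=3), (row=9, col=5)
  Distance 2: (row=7, col=4), (row=8, col=3), (row=8, col=5), (row=9, col=2), (row=9, col=6)
  Distance 3: (row=6, col=4), (row=7, col=3), (row=8, col=2), (row=8, col=6), (row=9, col=1), (row=9, col=7)
  Distance 4: (row=5, col=4), (row=7, col=6), (row=8, col=1), (row=8, col=7), (row=9, col=0), (row=9, col=8)
  Distance 5: (row=4, col=4), (row=5, col=3), (row=5, col=5), (row=6, col=6), (row=7, col=1), (row=7, col=7), (row=8, col=8), (row=9, col=9)
  Distance 6: (row=3, col=4), (row=4, col=3), (row=4, col=5), (row=5, col=2), (row=6, col=7), (row=7, col=0), (row=7, col=8), (row=8, col=9), (row=9, col=10)  <- goal reached here
One shortest path (6 moves): (row=9, col=4) -> (row=9, col=5) -> (row=9, col=6) -> (row=9, col=7) -> (row=9, col=8) -> (row=9, col=9) -> (row=8, col=9)

Answer: Shortest path length: 6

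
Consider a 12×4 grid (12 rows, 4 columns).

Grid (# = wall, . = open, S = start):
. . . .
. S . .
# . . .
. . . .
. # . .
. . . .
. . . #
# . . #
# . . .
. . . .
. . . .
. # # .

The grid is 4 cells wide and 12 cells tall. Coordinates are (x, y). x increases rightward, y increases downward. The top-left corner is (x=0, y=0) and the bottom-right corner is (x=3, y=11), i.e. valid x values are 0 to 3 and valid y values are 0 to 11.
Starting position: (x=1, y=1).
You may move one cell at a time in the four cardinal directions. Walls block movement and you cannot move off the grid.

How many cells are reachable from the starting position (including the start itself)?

Answer: Reachable cells: 40

Derivation:
BFS flood-fill from (x=1, y=1):
  Distance 0: (x=1, y=1)
  Distance 1: (x=1, y=0), (x=0, y=1), (x=2, y=1), (x=1, y=2)
  Distance 2: (x=0, y=0), (x=2, y=0), (x=3, y=1), (x=2, y=2), (x=1, y=3)
  Distance 3: (x=3, y=0), (x=3, y=2), (x=0, y=3), (x=2, y=3)
  Distance 4: (x=3, y=3), (x=0, y=4), (x=2, y=4)
  Distance 5: (x=3, y=4), (x=0, y=5), (x=2, y=5)
  Distance 6: (x=1, y=5), (x=3, y=5), (x=0, y=6), (x=2, y=6)
  Distance 7: (x=1, y=6), (x=2, y=7)
  Distance 8: (x=1, y=7), (x=2, y=8)
  Distance 9: (x=1, y=8), (x=3, y=8), (x=2, y=9)
  Distance 10: (x=1, y=9), (x=3, y=9), (x=2, y=10)
  Distance 11: (x=0, y=9), (x=1, y=10), (x=3, y=10)
  Distance 12: (x=0, y=10), (x=3, y=11)
  Distance 13: (x=0, y=11)
Total reachable: 40 (grid has 40 open cells total)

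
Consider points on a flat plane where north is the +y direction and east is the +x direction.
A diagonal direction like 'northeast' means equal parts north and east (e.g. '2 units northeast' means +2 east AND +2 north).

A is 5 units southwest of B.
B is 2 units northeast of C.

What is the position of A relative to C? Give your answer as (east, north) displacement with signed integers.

Answer: A is at (east=-3, north=-3) relative to C.

Derivation:
Place C at the origin (east=0, north=0).
  B is 2 units northeast of C: delta (east=+2, north=+2); B at (east=2, north=2).
  A is 5 units southwest of B: delta (east=-5, north=-5); A at (east=-3, north=-3).
Therefore A relative to C: (east=-3, north=-3).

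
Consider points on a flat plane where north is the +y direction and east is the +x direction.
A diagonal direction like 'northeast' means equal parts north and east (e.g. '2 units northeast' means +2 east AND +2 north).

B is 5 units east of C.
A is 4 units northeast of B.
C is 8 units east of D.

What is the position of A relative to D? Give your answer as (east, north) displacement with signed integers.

Place D at the origin (east=0, north=0).
  C is 8 units east of D: delta (east=+8, north=+0); C at (east=8, north=0).
  B is 5 units east of C: delta (east=+5, north=+0); B at (east=13, north=0).
  A is 4 units northeast of B: delta (east=+4, north=+4); A at (east=17, north=4).
Therefore A relative to D: (east=17, north=4).

Answer: A is at (east=17, north=4) relative to D.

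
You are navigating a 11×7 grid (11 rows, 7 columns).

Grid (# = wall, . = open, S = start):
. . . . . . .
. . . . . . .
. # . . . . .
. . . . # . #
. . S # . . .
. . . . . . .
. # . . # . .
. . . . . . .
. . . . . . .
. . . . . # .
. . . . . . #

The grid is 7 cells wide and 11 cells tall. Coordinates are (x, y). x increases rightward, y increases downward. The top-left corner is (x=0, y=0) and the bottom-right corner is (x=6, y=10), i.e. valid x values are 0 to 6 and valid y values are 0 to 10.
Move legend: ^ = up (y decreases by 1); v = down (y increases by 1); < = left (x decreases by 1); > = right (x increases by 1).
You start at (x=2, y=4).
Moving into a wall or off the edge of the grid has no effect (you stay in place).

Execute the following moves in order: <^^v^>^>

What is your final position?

Start: (x=2, y=4)
  < (left): (x=2, y=4) -> (x=1, y=4)
  ^ (up): (x=1, y=4) -> (x=1, y=3)
  ^ (up): blocked, stay at (x=1, y=3)
  v (down): (x=1, y=3) -> (x=1, y=4)
  ^ (up): (x=1, y=4) -> (x=1, y=3)
  > (right): (x=1, y=3) -> (x=2, y=3)
  ^ (up): (x=2, y=3) -> (x=2, y=2)
  > (right): (x=2, y=2) -> (x=3, y=2)
Final: (x=3, y=2)

Answer: Final position: (x=3, y=2)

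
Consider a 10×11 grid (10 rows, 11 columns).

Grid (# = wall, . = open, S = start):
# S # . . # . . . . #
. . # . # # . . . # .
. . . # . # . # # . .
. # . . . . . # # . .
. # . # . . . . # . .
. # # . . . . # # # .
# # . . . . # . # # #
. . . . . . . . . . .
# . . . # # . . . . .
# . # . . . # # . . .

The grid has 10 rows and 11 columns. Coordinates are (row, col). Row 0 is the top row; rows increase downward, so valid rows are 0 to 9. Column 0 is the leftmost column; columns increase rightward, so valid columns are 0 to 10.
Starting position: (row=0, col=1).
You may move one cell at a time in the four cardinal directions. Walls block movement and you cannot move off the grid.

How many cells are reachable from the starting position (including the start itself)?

BFS flood-fill from (row=0, col=1):
  Distance 0: (row=0, col=1)
  Distance 1: (row=1, col=1)
  Distance 2: (row=1, col=0), (row=2, col=1)
  Distance 3: (row=2, col=0), (row=2, col=2)
  Distance 4: (row=3, col=0), (row=3, col=2)
  Distance 5: (row=3, col=3), (row=4, col=0), (row=4, col=2)
  Distance 6: (row=3, col=4), (row=5, col=0)
  Distance 7: (row=2, col=4), (row=3, col=5), (row=4, col=4)
  Distance 8: (row=3, col=6), (row=4, col=5), (row=5, col=4)
  Distance 9: (row=2, col=6), (row=4, col=6), (row=5, col=3), (row=5, col=5), (row=6, col=4)
  Distance 10: (row=1, col=6), (row=4, col=7), (row=5, col=6), (row=6, col=3), (row=6, col=5), (row=7, col=4)
  Distance 11: (row=0, col=6), (row=1, col=7), (row=6, col=2), (row=7, col=3), (row=7, col=5)
  Distance 12: (row=0, col=7), (row=1, col=8), (row=7, col=2), (row=7, col=6), (row=8, col=3)
  Distance 13: (row=0, col=8), (row=7, col=1), (row=7, col=7), (row=8, col=2), (row=8, col=6), (row=9, col=3)
  Distance 14: (row=0, col=9), (row=6, col=7), (row=7, col=0), (row=7, col=8), (row=8, col=1), (row=8, col=7), (row=9, col=4)
  Distance 15: (row=7, col=9), (row=8, col=8), (row=9, col=1), (row=9, col=5)
  Distance 16: (row=7, col=10), (row=8, col=9), (row=9, col=8)
  Distance 17: (row=8, col=10), (row=9, col=9)
  Distance 18: (row=9, col=10)
Total reachable: 63 (grid has 74 open cells total)

Answer: Reachable cells: 63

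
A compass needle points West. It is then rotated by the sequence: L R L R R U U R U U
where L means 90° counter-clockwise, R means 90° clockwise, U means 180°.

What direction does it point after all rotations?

Start: West
  L (left (90° counter-clockwise)) -> South
  R (right (90° clockwise)) -> West
  L (left (90° counter-clockwise)) -> South
  R (right (90° clockwise)) -> West
  R (right (90° clockwise)) -> North
  U (U-turn (180°)) -> South
  U (U-turn (180°)) -> North
  R (right (90° clockwise)) -> East
  U (U-turn (180°)) -> West
  U (U-turn (180°)) -> East
Final: East

Answer: Final heading: East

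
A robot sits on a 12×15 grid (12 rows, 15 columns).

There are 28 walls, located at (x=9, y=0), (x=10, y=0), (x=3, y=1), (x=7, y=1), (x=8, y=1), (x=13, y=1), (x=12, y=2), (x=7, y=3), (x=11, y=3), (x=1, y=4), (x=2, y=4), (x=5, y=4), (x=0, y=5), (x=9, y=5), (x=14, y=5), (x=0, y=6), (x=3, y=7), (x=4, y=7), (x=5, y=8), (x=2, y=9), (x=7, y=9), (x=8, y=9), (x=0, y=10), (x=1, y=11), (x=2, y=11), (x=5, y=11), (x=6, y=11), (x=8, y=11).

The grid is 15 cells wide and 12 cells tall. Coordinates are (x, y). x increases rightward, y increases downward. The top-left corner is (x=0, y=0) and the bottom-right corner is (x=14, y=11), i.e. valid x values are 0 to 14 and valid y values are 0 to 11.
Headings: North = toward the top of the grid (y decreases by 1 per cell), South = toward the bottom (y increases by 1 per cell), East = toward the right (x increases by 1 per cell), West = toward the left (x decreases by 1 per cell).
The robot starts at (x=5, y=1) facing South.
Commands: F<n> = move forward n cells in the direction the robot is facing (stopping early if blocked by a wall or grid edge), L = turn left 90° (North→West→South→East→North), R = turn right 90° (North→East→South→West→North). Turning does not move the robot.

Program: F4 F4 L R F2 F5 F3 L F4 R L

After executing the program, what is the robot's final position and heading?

Answer: Final position: (x=6, y=3), facing East

Derivation:
Start: (x=5, y=1), facing South
  F4: move forward 2/4 (blocked), now at (x=5, y=3)
  F4: move forward 0/4 (blocked), now at (x=5, y=3)
  L: turn left, now facing East
  R: turn right, now facing South
  F2: move forward 0/2 (blocked), now at (x=5, y=3)
  F5: move forward 0/5 (blocked), now at (x=5, y=3)
  F3: move forward 0/3 (blocked), now at (x=5, y=3)
  L: turn left, now facing East
  F4: move forward 1/4 (blocked), now at (x=6, y=3)
  R: turn right, now facing South
  L: turn left, now facing East
Final: (x=6, y=3), facing East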